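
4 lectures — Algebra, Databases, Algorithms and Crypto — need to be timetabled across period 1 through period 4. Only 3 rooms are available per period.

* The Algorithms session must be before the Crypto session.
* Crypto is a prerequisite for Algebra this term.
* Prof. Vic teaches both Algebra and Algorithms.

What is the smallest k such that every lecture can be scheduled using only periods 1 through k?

3

The precedence chain requires at least 3 distinct periods.
With at most 3 per period and 4 lectures, at least 2 periods are needed.
3 works (last occupied period: period 3): for example Algorithms -> period 1, Crypto -> period 2, Databases -> period 1, Algebra -> period 3.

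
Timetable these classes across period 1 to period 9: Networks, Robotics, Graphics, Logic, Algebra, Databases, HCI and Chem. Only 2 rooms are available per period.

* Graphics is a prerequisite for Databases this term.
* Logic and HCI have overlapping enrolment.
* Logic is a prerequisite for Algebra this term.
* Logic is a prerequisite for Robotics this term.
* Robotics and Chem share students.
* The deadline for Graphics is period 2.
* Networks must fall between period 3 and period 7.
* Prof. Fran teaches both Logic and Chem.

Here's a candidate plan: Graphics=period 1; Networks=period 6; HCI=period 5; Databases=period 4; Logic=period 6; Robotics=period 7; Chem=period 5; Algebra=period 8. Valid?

Valid

The deadline for Graphics is period 2 — holds.
Logic and HCI have overlapping enrolment — holds.
Only 2 rooms are available per period — holds.
Networks must fall between period 3 and period 7 — holds.
Prof. Fran teaches both Logic and Chem — holds.
Robotics and Chem share students — holds.
Logic is a prerequisite for Robotics this term — holds.
Graphics is a prerequisite for Databases this term — holds.
Logic is a prerequisite for Algebra this term — holds.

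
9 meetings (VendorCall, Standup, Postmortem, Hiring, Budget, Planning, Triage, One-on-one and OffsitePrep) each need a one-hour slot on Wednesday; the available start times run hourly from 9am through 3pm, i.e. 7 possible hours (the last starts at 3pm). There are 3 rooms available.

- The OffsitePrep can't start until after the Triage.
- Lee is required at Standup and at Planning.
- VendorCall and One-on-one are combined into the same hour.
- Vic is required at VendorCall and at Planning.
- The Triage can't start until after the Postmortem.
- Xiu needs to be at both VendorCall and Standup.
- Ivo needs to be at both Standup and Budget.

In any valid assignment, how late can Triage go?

2pm

Precedence pushes Triage to at least 10am; downstream work caps Triage at 2pm.
Triage at 2pm is achievable: Planning in 11am; Standup in 10am; Postmortem in 9am; Hiring in 10am; Triage in 2pm; VendorCall in 9am; OffsitePrep in 3pm; One-on-one in 9am; Budget in 11am.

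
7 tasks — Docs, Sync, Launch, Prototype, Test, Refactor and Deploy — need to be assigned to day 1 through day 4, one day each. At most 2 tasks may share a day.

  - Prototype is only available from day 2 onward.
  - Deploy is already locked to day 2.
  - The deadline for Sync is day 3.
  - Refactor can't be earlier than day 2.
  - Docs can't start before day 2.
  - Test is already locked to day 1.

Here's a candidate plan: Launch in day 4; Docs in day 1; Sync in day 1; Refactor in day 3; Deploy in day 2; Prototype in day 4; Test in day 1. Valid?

No. Docs can't start before day 2 is not satisfied.

Refactor can't be earlier than day 2 — holds.
Prototype is only available from day 2 onward — holds.
Deploy is already locked to day 2 — holds.
Docs can't start before day 2 — violated.
At most 2 tasks may share a day — violated.
Test is already locked to day 1 — holds.
The deadline for Sync is day 3 — holds.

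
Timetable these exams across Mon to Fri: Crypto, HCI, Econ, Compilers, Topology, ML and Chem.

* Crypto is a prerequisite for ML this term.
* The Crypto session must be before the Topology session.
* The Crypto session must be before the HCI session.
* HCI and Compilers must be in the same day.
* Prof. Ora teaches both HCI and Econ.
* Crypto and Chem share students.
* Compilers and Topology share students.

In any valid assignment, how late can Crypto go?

Downstream work caps Crypto at Thu.
Crypto at Wed is achievable: HCI=Thu, Chem=Mon, Topology=Fri, Compilers=Thu, ML=Thu, Econ=Mon, Crypto=Wed.
Nothing later works — the conflict constraints rule out every day after Wed.

Wed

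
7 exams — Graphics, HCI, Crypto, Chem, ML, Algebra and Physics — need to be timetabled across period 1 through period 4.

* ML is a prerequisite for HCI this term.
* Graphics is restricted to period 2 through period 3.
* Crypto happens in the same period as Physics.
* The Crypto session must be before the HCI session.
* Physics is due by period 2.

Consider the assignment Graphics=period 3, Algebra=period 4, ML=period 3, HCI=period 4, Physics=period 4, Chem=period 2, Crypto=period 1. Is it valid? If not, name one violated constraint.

Physics is due by period 2 — violated.
ML is a prerequisite for HCI this term — holds.
Graphics is restricted to period 2 through period 3 — holds.
The Crypto session must be before the HCI session — holds.
Crypto happens in the same period as Physics — violated.

No. Physics is due by period 2 is not satisfied.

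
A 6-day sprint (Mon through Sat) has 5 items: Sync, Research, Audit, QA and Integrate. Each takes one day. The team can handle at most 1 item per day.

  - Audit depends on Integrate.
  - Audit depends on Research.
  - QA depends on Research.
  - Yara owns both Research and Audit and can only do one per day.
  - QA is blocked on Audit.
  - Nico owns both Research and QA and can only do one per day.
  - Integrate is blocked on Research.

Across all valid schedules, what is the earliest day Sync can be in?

Mon

Sync at Mon is achievable: QA in Fri; Sync in Mon; Research in Tue; Integrate in Wed; Audit in Thu.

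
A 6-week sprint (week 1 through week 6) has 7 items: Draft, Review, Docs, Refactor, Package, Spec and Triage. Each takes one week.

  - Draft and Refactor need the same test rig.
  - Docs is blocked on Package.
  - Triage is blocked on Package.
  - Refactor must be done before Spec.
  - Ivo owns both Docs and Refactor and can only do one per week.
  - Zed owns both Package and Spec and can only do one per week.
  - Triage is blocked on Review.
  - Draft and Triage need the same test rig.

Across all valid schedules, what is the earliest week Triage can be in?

Precedence pushes Triage to at least week 2.
Triage at week 2 is achievable: Triage in week 2; Review in week 1; Refactor in week 1; Draft in week 3; Docs in week 2; Package in week 1; Spec in week 2.

week 2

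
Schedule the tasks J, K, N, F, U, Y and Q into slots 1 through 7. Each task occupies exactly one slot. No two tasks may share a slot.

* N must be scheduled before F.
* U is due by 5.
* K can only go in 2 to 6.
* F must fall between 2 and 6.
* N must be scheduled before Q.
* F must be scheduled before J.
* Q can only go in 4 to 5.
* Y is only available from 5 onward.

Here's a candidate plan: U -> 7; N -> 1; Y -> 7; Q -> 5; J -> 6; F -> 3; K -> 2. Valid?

No. U is due by 5 is not satisfied.

K can only go in 2 to 6 — holds.
U is due by 5 — violated.
F must fall between 2 and 6 — holds.
Y is only available from 5 onward — holds.
N must be scheduled before F — holds.
Q can only go in 4 to 5 — holds.
N must be scheduled before Q — holds.
F must be scheduled before J — holds.
No two tasks may share a slot — violated.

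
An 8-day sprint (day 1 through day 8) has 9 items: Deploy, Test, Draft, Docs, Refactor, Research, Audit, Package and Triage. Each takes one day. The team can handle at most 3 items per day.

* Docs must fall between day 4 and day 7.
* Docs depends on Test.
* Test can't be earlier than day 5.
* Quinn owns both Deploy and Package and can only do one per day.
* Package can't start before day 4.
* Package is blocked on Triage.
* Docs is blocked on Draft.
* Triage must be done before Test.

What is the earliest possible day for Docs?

Docs is available from day 4; precedence pushes Docs to at least day 6; Docs's own window allows nothing later than day 7.
Docs at day 6 is achievable: Docs -> day 6; Triage -> day 1; Test -> day 5; Package -> day 4; Deploy -> day 1; Audit -> day 2; Research -> day 2; Draft -> day 1; Refactor -> day 2.

day 6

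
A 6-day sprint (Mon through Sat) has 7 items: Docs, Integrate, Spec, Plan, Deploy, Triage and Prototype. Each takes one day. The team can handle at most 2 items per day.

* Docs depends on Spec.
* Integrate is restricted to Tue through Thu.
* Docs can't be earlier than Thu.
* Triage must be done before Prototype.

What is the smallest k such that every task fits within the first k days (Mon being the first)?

4

The precedence chain requires at least 2 distinct days.
With at most 2 per day and 7 tasks, at least 4 days are needed.
Docs can't be placed before Thu — that is day 4 counting from Mon — so the schedule must run through at least 4 days.
4 works (last occupied day: Thu): for example Plan -> Wed; Prototype -> Tue; Triage -> Mon; Spec -> Mon; Docs -> Thu; Integrate -> Tue; Deploy -> Wed.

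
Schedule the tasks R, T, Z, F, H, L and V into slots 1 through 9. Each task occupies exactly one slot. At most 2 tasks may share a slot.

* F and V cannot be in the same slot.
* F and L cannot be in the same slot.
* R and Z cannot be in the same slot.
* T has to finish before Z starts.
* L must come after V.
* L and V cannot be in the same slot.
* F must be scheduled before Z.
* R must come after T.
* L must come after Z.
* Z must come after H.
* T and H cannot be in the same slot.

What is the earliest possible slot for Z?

3

Precedence pushes Z to at least 2; downstream work caps Z at 8.
Z at 3 is achievable: R=2, H=2, V=3, T=1, Z=3, F=1, L=4.
Nothing earlier works — the conflict and capacity constraints rule out every slot before 3.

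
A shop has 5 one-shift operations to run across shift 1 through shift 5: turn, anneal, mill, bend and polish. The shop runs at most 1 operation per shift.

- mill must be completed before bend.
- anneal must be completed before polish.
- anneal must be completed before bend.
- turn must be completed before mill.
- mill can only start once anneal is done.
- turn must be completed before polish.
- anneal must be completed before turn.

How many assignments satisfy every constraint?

Enumerating: polish=shift 5, anneal=shift 1, mill=shift 3, bend=shift 4, turn=shift 2 | mill -> shift 3, polish -> shift 4, bend -> shift 5, anneal -> shift 1, turn -> shift 2 | bend=shift 5; turn=shift 2; polish=shift 3; mill=shift 4; anneal=shift 1.

3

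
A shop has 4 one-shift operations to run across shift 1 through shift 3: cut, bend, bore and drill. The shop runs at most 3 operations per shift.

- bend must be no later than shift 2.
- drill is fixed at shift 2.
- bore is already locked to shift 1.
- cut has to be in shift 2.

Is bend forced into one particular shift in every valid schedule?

No

bend can be shift 1 (e.g. bend=shift 1; cut=shift 2; drill=shift 2; bore=shift 1) or shift 2 (e.g. cut=shift 2, drill=shift 2, bend=shift 2, bore=shift 1).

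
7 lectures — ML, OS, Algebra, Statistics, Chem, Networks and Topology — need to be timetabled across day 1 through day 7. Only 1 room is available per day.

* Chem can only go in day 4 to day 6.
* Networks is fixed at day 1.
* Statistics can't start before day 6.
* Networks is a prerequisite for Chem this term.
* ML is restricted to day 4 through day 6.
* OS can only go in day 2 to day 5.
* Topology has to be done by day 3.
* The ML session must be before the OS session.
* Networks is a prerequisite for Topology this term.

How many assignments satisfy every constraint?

Enumerating: Topology=day 2; Algebra=day 3; ML=day 4; Networks=day 1; Chem=day 6; Statistics=day 7; OS=day 5 | Algebra -> day 2; Statistics -> day 7; OS -> day 5; Networks -> day 1; Topology -> day 3; Chem -> day 6; ML -> day 4.

2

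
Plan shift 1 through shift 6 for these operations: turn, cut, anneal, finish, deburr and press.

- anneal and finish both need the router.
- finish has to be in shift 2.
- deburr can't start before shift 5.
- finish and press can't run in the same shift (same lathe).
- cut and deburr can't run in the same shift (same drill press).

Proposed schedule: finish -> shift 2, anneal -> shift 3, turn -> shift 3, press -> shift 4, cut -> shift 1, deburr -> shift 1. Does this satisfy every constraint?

finish has to be in shift 2 — holds.
anneal and finish both need the router — holds.
deburr can't start before shift 5 — violated.
cut and deburr can't run in the same shift (same drill press) — violated.
finish and press can't run in the same shift (same lathe) — holds.

No — it violates: cut and deburr can't run in the same shift (same drill press)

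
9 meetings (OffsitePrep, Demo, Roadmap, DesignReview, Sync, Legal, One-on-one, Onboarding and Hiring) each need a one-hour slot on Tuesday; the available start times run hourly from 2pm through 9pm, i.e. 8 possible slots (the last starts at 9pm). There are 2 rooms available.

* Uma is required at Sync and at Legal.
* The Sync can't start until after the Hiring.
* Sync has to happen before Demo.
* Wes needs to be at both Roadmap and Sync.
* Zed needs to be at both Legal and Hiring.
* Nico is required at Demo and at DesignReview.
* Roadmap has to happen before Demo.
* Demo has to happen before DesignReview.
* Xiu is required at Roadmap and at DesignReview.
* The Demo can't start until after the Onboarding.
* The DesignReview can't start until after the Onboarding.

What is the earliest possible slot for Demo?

4pm

Precedence pushes Demo to at least 4pm; downstream work caps Demo at 8pm.
Demo at 4pm is achievable: Hiring -> 2pm, Onboarding -> 3pm, Roadmap -> 2pm, Demo -> 4pm, Legal -> 5pm, DesignReview -> 5pm, Sync -> 3pm, One-on-one -> 6pm, OffsitePrep -> 4pm.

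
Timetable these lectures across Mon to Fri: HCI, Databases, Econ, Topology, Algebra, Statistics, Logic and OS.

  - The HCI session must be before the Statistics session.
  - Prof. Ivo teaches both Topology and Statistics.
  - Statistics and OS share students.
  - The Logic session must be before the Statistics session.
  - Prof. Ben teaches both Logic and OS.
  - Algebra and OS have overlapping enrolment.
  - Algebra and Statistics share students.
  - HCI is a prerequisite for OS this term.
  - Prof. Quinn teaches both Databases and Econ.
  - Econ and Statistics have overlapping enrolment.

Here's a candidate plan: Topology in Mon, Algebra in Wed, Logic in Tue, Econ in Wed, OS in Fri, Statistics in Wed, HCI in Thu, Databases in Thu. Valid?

HCI is a prerequisite for OS this term — holds.
Prof. Ben teaches both Logic and OS — holds.
Statistics and OS share students — holds.
The Logic session must be before the Statistics session — holds.
Prof. Ivo teaches both Topology and Statistics — holds.
The HCI session must be before the Statistics session — violated.
Algebra and Statistics share students — violated.
Econ and Statistics have overlapping enrolment — violated.
Algebra and OS have overlapping enrolment — holds.
Prof. Quinn teaches both Databases and Econ — holds.

No — it violates: The HCI session must be before the Statistics session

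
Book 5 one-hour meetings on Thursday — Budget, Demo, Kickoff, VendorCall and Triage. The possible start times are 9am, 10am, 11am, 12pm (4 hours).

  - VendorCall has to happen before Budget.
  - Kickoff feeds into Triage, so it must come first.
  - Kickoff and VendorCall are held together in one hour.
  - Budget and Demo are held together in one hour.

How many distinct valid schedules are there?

Splitting on Budget: it can be 10am (3), 11am (5), 12pm (6). Listing each branch's schedules as (Demo, Kickoff, VendorCall, Triage):
Budget=10am: (10am,9am,9am,10am) (10am,9am,9am,11am) (10am,9am,9am,12pm) — 3.
Budget=11am: (11am,9am,9am,10am) (11am,9am,9am,11am) (11am,9am,9am,12pm) (11am,10am,10am,11am) (11am,10am,10am,12pm) — 5.
Budget=12pm: (12pm,9am,9am,10am) (12pm,9am,9am,11am) (12pm,9am,9am,12pm) (12pm,10am,10am,11am) (12pm,10am,10am,12pm) (12pm,11am,11am,12pm) — 6.
Summing: 3 + 5 + 6 = 14.

14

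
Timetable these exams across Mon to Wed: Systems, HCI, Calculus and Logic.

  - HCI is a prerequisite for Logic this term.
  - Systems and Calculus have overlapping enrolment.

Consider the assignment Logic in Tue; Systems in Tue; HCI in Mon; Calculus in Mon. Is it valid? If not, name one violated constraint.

Systems and Calculus have overlapping enrolment — holds.
HCI is a prerequisite for Logic this term — holds.

Valid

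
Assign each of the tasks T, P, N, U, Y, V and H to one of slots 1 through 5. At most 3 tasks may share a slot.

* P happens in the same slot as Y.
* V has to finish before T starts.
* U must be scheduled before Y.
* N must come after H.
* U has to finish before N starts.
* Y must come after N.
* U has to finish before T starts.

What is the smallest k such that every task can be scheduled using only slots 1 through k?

The precedence chain requires at least 3 distinct slots.
With at most 3 per slot and 7 tasks, at least 3 slots are needed.
3 works (last occupied slot: 3): for example H -> 1, U -> 1, N -> 2, Y -> 3, T -> 2, P -> 3, V -> 1.

3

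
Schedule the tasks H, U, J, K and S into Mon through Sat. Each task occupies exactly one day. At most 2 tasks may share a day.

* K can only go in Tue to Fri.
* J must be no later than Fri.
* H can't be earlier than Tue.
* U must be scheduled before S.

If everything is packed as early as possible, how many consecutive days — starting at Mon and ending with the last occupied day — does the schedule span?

3 days

The precedence chain requires at least 2 distinct days.
With at most 2 per day and 5 tasks, at least 3 days are needed.
3 works (last occupied day: Wed): for example J=Mon; S=Wed; K=Tue; H=Tue; U=Mon.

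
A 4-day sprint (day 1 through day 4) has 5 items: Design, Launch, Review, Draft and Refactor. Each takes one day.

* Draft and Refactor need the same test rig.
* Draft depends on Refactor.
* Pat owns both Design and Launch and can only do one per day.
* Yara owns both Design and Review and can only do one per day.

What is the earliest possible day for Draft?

Precedence pushes Draft to at least day 2.
Draft at day 2 is achievable: Review=day 2; Refactor=day 1; Design=day 1; Launch=day 2; Draft=day 2.

day 2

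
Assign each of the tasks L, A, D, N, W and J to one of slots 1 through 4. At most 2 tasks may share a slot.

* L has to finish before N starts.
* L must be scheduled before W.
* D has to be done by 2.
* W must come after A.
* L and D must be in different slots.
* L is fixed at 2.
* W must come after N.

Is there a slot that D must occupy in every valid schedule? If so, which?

D's window is 1–2.
L is fixed at 2, and D can't share a slot with L.
So D must be 1.

1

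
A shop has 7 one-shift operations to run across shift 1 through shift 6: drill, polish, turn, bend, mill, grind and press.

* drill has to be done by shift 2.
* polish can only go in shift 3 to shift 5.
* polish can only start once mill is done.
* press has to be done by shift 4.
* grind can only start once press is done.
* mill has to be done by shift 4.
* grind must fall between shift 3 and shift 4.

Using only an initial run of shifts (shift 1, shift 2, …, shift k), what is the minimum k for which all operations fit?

The precedence chain requires at least 2 distinct shifts.
polish can't be placed before shift 3, so the schedule must run through at least shift 3.
3 works (last occupied shift: shift 3): for example drill -> shift 1; press -> shift 1; mill -> shift 1; bend -> shift 1; polish -> shift 3; grind -> shift 3; turn -> shift 1.

3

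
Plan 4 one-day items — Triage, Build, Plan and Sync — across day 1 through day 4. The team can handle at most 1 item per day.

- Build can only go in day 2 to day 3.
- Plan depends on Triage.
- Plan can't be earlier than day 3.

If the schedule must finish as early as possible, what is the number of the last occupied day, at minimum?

day 4

The precedence chain requires at least 2 distinct days.
With at most 1 per day and 4 tasks, at least 4 days are needed.
Plan can't be placed before day 3, so the schedule must run through at least day 3.
4 works (last occupied day: day 4): for example Triage=day 1, Sync=day 4, Plan=day 3, Build=day 2.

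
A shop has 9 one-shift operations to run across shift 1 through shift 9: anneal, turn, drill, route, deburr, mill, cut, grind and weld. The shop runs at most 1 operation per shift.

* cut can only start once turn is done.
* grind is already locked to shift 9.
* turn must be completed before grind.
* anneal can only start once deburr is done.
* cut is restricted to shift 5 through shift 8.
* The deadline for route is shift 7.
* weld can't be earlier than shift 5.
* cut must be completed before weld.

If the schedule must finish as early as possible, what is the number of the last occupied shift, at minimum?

The precedence chain requires at least 3 distinct shifts.
With at most 1 per shift and 9 operations, at least 9 shifts are needed.
grind can't be placed before shift 9, so the schedule must run through at least shift 9.
9 works (last occupied shift: shift 9): for example cut -> shift 5; turn -> shift 2; anneal -> shift 4; weld -> shift 6; mill -> shift 8; grind -> shift 9; drill -> shift 7; route -> shift 1; deburr -> shift 3.

shift 9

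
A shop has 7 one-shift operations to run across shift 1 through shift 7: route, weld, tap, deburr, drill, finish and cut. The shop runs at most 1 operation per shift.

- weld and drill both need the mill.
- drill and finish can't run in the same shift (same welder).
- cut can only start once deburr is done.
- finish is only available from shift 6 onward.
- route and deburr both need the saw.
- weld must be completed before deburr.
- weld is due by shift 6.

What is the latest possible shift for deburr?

Precedence pushes deburr to at least shift 2; downstream work caps deburr at shift 6.
deburr at shift 5 is achievable: cut in shift 7; deburr in shift 5; tap in shift 3; drill in shift 4; weld in shift 1; finish in shift 6; route in shift 2.
Nothing later works — the conflict and capacity constraints rule out every shift after shift 5.

shift 5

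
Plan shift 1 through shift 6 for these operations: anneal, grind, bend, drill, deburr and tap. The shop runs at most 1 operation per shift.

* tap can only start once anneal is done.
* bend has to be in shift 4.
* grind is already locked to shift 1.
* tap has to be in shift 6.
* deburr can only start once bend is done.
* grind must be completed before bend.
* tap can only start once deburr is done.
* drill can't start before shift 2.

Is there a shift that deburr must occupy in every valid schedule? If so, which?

bend is fixed at shift 4 and must come before deburr, so deburr is at least shift 5.
tap is fixed at shift 6 and must come after deburr, so deburr is at most shift 5.
So deburr must be shift 5.

shift 5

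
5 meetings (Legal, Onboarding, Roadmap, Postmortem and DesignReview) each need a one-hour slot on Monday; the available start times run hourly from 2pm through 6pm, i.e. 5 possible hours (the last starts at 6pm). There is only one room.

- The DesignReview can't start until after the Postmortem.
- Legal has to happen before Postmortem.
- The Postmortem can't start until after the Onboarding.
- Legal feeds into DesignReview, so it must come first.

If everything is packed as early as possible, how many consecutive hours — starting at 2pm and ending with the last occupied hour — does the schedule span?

5 hours

The precedence chain requires at least 3 distinct hours.
With at most 1 per hour and 5 meetings, at least 5 hours are needed.
5 works (last occupied hour: 6pm): for example DesignReview=5pm, Onboarding=3pm, Legal=2pm, Roadmap=6pm, Postmortem=4pm.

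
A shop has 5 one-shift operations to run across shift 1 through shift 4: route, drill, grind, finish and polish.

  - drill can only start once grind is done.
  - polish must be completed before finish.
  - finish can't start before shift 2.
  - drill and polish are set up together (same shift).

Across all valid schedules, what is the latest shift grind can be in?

Downstream work caps grind at shift 2.
grind at shift 2 is achievable: polish=shift 3; route=shift 1; grind=shift 2; drill=shift 3; finish=shift 4.

shift 2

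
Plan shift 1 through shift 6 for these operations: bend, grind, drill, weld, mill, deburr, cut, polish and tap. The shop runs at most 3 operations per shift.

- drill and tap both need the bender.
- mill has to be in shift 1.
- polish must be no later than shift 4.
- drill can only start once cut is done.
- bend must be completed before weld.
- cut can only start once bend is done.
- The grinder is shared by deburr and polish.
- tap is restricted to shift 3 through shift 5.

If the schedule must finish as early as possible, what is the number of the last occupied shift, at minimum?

The precedence chain requires at least 3 distinct shifts.
With at most 3 per shift and 9 operations, at least 3 shifts are needed.
Could 3 shifts be enough, i.e. nothing placed later than shift 3? No: tap's window within 3 shifts is {shift 3}; drill must come after cut (at shift 1 or later) → {shift 2, shift 3}; cut must come before drill (at shift 3 or earlier) → {shift 1, shift 2}; weld must come after bend (at shift 1 or later) → {shift 2, shift 3}; bend must come before weld (at shift 3 or earlier) → {shift 1, shift 2}; cut must come after bend (at shift 1 or later) → {shift 2}; drill can't share with tap (shift 3) → {shift 2}; drill must come after cut (at shift 2 or later) → nothing is left.
So 3 shifts is not enough.
4 works (last occupied shift: shift 4): for example cut in shift 2; tap in shift 3; grind in shift 1; bend in shift 1; polish in shift 3; drill in shift 4; deburr in shift 2; mill in shift 1; weld in shift 2.

shift 4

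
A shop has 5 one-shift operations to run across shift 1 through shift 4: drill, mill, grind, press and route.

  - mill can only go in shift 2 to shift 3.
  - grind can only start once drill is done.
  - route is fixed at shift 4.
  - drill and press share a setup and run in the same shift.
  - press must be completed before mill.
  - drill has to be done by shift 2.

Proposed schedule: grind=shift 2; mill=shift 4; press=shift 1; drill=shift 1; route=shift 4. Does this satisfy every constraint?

route is fixed at shift 4 — holds.
grind can only start once drill is done — holds.
mill can only go in shift 2 to shift 3 — violated.
press must be completed before mill — holds.
drill and press share a setup and run in the same shift — holds.
drill has to be done by shift 2 — holds.

No — it violates: mill can only go in shift 2 to shift 3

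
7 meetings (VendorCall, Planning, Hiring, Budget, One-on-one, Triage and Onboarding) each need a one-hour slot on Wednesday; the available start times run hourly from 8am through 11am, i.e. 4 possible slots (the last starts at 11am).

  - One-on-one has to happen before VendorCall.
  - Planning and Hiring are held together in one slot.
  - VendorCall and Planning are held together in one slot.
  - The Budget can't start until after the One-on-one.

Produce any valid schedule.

Planning in 9am, Onboarding in 8am, Hiring in 9am, Triage in 8am, VendorCall in 9am, Budget in 9am, One-on-one in 8am

Checking: One-on-one(8am) before VendorCall(9am); One-on-one(8am) before Budget(9am); VendorCall = Planning = 9am; Planning = Hiring = 9am.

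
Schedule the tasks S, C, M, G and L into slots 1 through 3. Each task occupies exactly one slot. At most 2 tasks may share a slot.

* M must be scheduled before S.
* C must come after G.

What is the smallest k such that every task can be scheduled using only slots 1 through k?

3

The precedence chain requires at least 2 distinct slots.
With at most 2 per slot and 5 tasks, at least 3 slots are needed.
3 works (last occupied slot: 3): for example L in 3; G in 1; C in 2; M in 1; S in 2.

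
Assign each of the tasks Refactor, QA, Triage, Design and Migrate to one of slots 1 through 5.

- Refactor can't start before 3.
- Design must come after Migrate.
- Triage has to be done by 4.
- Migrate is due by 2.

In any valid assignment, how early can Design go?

Precedence pushes Design to at least 2.
Design at 2 is achievable: Refactor in 3, QA in 1, Design in 2, Migrate in 1, Triage in 1.

2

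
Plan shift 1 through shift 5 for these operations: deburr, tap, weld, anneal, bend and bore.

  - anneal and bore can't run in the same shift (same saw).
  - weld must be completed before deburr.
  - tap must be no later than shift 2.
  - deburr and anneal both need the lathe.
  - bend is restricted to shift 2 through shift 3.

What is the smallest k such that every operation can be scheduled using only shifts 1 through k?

The precedence chain requires at least 2 distinct shifts.
2 works (last occupied shift: shift 2): for example weld -> shift 1, deburr -> shift 2, bend -> shift 2, anneal -> shift 1, bore -> shift 2, tap -> shift 1.

2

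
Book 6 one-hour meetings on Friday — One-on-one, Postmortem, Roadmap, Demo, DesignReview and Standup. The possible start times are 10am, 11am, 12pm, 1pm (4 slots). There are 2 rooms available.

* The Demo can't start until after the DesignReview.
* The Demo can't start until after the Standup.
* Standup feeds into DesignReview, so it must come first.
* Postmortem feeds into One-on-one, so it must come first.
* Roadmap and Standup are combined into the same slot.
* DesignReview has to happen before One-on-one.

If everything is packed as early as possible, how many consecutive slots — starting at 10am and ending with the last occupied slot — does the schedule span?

3 slots

The precedence chain requires at least 3 distinct slots.
With at most 2 per slot and 6 meetings, at least 3 slots are needed.
3 works (last occupied slot: 12pm): for example Roadmap=10am, One-on-one=12pm, Demo=12pm, Standup=10am, DesignReview=11am, Postmortem=11am.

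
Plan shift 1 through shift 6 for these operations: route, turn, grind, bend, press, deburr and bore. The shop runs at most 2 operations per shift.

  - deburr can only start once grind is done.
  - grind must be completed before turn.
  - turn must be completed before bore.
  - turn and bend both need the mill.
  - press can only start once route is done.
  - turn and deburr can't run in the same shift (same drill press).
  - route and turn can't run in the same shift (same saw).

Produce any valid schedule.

deburr -> shift 3, route -> shift 1, press -> shift 2, bend -> shift 4, grind -> shift 1, bore -> shift 3, turn -> shift 2

Checking: turn(shift 2) before bore(shift 3); grind(shift 1) before deburr(shift 3); grind(shift 1) before turn(shift 2); route(shift 1) before press(shift 2); turn(shift 2) != deburr(shift 3); turn(shift 2) != bend(shift 4); route(shift 1) != turn(shift 2); max 2 per shift (cap 2).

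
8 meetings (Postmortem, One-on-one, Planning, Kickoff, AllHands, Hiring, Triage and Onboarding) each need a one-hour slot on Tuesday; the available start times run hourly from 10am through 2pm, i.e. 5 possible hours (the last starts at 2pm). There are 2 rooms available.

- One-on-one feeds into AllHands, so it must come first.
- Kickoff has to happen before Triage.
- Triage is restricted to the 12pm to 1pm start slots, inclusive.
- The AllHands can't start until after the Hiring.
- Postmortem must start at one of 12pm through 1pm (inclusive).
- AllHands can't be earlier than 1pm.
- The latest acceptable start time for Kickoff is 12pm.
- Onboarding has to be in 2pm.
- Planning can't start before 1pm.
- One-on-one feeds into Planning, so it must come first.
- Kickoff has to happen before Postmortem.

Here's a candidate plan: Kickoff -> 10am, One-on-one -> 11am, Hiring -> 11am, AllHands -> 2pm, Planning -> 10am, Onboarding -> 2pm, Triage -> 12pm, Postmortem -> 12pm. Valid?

Triage is restricted to the 12pm to 1pm start slots, inclusive — holds.
There are 2 rooms available — holds.
Postmortem must start at one of 12pm through 1pm (inclusive) — holds.
AllHands can't be earlier than 1pm — holds.
Kickoff has to happen before Triage — holds.
The AllHands can't start until after the Hiring — holds.
One-on-one feeds into AllHands, so it must come first — holds.
Planning can't start before 1pm — violated.
Onboarding has to be in 2pm — holds.
One-on-one feeds into Planning, so it must come first — violated.
The latest acceptable start time for Kickoff is 12pm — holds.
Kickoff has to happen before Postmortem — holds.

Invalid. Planning can't start before 1pm.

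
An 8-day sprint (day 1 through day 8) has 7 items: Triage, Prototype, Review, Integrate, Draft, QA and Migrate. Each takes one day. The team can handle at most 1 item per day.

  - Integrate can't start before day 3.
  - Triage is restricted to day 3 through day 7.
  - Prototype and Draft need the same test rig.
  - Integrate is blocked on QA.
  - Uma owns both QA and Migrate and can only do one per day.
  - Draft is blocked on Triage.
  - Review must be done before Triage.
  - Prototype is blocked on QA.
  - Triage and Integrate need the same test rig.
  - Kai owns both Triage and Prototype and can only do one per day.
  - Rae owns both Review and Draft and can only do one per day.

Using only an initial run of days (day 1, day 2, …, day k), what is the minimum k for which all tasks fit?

The precedence chain requires at least 3 distinct days.
With at most 1 per day and 7 tasks, at least 7 days are needed.
Propagating the time windows through the other constraints, Draft can't land before day 4, so the schedule must run through at least day 4.
7 works (last occupied day: day 7): for example Prototype -> day 5, Integrate -> day 4, Migrate -> day 7, Triage -> day 3, QA -> day 1, Draft -> day 6, Review -> day 2.

7 days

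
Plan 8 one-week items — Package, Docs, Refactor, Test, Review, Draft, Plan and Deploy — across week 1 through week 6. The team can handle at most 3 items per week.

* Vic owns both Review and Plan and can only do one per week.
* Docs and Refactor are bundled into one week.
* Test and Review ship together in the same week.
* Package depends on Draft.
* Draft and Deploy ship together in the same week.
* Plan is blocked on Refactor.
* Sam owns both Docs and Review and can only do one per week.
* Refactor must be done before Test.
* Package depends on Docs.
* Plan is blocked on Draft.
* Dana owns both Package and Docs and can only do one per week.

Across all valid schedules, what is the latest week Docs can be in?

Downstream work caps Docs at week 5.
Docs at week 4 is achievable: Draft=week 1, Docs=week 4, Package=week 5, Review=week 6, Deploy=week 1, Test=week 6, Refactor=week 4, Plan=week 5.
Nothing later works — the conflict and capacity constraints rule out every week after week 4.

week 4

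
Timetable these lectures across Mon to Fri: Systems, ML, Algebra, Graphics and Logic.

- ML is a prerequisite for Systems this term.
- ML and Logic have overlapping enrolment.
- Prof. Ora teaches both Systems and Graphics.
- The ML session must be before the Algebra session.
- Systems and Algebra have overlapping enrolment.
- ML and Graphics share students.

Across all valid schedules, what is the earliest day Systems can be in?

Tue

Precedence pushes Systems to at least Tue.
Systems at Tue is achievable: Systems -> Tue; Graphics -> Wed; ML -> Mon; Logic -> Tue; Algebra -> Wed.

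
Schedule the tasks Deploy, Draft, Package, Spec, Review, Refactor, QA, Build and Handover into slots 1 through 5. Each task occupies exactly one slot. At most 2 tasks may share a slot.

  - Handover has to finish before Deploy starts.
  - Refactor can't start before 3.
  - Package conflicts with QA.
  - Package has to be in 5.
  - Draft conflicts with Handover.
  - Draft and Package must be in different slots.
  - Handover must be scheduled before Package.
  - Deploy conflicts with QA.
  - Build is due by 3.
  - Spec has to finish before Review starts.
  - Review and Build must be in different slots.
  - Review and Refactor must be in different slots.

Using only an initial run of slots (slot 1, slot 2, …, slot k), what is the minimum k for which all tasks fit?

5

The precedence chain requires at least 2 distinct slots.
With at most 2 per slot and 9 tasks, at least 5 slots are needed.
Package can't be placed before 5, so the schedule must run through at least slot 5.
5 works (last occupied slot: 5): for example Build -> 1, Package -> 5, Draft -> 3, Refactor -> 3, QA -> 4, Deploy -> 2, Spec -> 2, Review -> 4, Handover -> 1.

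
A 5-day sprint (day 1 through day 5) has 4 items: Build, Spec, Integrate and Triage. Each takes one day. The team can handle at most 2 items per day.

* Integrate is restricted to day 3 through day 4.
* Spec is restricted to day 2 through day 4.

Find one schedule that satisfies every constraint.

Spec in day 2, Build in day 1, Integrate in day 3, Triage in day 1

Checking: Spec=day 2 in [day 2,day 4]; Integrate=day 3 in [day 3,day 4]; max 2 per day (cap 2).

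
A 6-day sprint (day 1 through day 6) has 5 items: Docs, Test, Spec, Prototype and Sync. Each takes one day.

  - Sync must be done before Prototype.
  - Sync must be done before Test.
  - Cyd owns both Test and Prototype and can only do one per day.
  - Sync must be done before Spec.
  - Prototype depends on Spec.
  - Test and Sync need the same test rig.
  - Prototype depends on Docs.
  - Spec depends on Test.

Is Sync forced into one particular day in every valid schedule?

Sync can be day 1 (e.g. Docs -> day 1; Sync -> day 1; Prototype -> day 4; Test -> day 2; Spec -> day 3) or day 2 (e.g. Docs -> day 1, Spec -> day 4, Prototype -> day 5, Sync -> day 2, Test -> day 3).

No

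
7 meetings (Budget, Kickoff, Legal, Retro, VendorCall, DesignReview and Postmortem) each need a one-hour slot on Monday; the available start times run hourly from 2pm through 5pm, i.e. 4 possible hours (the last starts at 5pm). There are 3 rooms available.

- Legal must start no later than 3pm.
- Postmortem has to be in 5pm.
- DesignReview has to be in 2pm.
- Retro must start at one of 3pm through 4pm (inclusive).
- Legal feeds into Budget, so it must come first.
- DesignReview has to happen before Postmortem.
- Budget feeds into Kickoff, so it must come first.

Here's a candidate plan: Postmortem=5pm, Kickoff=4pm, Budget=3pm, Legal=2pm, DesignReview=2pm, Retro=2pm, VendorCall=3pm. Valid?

DesignReview has to happen before Postmortem — holds.
Retro must start at one of 3pm through 4pm (inclusive) — violated.
Legal must start no later than 3pm — holds.
Budget feeds into Kickoff, so it must come first — holds.
There are 3 rooms available — holds.
Postmortem has to be in 5pm — holds.
Legal feeds into Budget, so it must come first — holds.
DesignReview has to be in 2pm — holds.

No — it violates: Retro must start at one of 3pm through 4pm (inclusive)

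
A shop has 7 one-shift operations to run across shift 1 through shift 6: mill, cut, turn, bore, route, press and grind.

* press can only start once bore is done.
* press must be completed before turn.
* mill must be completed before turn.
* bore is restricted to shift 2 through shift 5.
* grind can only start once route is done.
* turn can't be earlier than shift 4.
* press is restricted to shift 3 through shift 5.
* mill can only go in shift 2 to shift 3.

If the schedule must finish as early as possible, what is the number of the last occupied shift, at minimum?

The precedence chain requires at least 3 distinct shifts.
turn can't be placed before shift 4, so the schedule must run through at least shift 4.
4 works (last occupied shift: shift 4): for example grind in shift 2; bore in shift 2; press in shift 3; route in shift 1; mill in shift 2; turn in shift 4; cut in shift 1.

4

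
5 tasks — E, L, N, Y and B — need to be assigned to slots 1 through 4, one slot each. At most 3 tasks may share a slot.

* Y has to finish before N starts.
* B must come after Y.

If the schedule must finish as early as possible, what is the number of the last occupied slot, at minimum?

The precedence chain requires at least 2 distinct slots.
With at most 3 per slot and 5 tasks, at least 2 slots are needed.
2 works (last occupied slot: 2): for example B in 2, E in 1, L in 1, Y in 1, N in 2.

2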